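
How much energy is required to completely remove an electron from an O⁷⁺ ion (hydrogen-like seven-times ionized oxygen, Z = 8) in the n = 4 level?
54.42 eV

The ionization energy is the energy needed to remove the electron completely (n → ∞).

For a hydrogen-like ion with Z = 8, E_n = -13.6057 Z² / n² eV.

At n = 4: E_4 = -13.6057 × 8² / 4² = -54.42280 eV
At n = ∞: E_∞ = 0 eV

Ionization energy = E_∞ - E_4 = 0 - (-54.42280) = 54.42280 eV
Ionization energy ≈ 54.42 eV

This is also called the binding energy of the electron in state n = 4.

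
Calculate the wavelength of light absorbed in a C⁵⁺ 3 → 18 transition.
23.432532 nm

First, find the transition energy using E_n = -13.6057 Z² / n² eV:
E_3 = -13.6057 × 6² / 3² = -54.42280000 eV
E_18 = -13.6057 × 6² / 18² = -1.51174444 eV

Photon energy: |ΔE| = |E_18 - E_3| = 52.91105556 eV

Convert to wavelength using E = hc/λ with hc = 1239.84 eV·nm:
λ = hc/E = 1239.84 eV·nm / 52.91105556 eV
λ = 23.432532 nm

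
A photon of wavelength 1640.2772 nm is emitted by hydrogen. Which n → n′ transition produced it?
n = 12 → n = 4

First, find the photon energy from the wavelength (hc = 1239.84 eV·nm):
E = hc/λ = 1239.84 eV·nm / 1640.2772 nm = 0.75587224 eV

The energy levels of hydrogen satisfy E_n = -13.6057 / n² eV, so an emission n_i → n_f releases
ΔE = 13.6057 × (1/n_f² − 1/n_i²) eV.

Setting ΔE equal to the photon energy:
1/n_f² − 1/n_i² = 0.75587224 / 13.6057 = 0.055555557

Since 1/n_i² must be positive, we need 1/n_f² > 0.055555557, i.e. n_f ≤ 4. For each allowed n_f, solve n_i = (1/n_f² − 0.055555557)^(−1/2) and check whether it is a whole number:
  n_f = 1: 1/n_i² = 1.000000000 − 0.055555557 = 0.944444443 → n_i = 1.029  (not an integer) ✗
  n_f = 2: 1/n_i² = 0.250000000 − 0.055555557 = 0.194444443 → n_i = 2.268  (not an integer) ✗
  n_f = 3: 1/n_i² = 0.111111111 − 0.055555557 = 0.055555554 → n_i = 4.243  (not an integer) ✗
  n_f = 4: 1/n_i² = 0.062500000 − 0.055555557 = 0.006944443 → n_i = 12.000  → integer, n_i = 12 ✓

Only n_f = 4 gives an integer upper level, n_i = 12.

The transition is from n = 12 to n = 4 (emission).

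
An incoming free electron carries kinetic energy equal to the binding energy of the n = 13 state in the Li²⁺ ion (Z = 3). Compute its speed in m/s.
5.05e+05 m/s (or 0.168402% of c)

The binding energy at n = 13 for Li²⁺ is:
E_13 = -13.6057 × 3²/13² = -0.72456391 eV
|E_13| = 0.72456391 eV

Convert to Joules:
KE = 0.72456391 eV × (1.602177 × 10⁻¹⁹ J/eV) = 1.1609e-19 J

Using KE = ½mv²:
v = √(2·KE/m_e)
v = √(2 × 1.1609e-19 J / 9.10938 × 10⁻³¹ kg)
v = 5.05e+05 m/s

This is approximately 0.168402% the speed of light.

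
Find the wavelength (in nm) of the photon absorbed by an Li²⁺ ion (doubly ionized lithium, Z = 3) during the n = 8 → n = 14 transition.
962.198 nm

First, find the transition energy using E_n = -13.6057 Z² / n² eV:
E_8 = -13.6057 × 3² / 8² = -1.9133016 eV
E_14 = -13.6057 × 3² / 14² = -0.6247515 eV

Photon energy: |ΔE| = |E_14 - E_8| = 1.2885501 eV

Convert to wavelength using E = hc/λ with hc = 1239.84 eV·nm:
λ = hc/E = 1239.84 eV·nm / 1.2885501 eV
λ = 962.198 nm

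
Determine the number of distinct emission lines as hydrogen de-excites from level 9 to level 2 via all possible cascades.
28

The electron can occupy levels n = 2, 3, ..., 9 during de-excitation — that is m = 9 - 2 + 1 = 8 distinct levels.

The number of distinct spectral lines equals the number of ways to choose 2 of these m levels (each pair gives one possible emission transition):

Number of lines = m(m-1)/2 = 8×7/2 = 28

These correspond to all possible transitions between the 8 levels:
9 → 8, 9 → 7, 9 → 6, 9 → 5, 9 → 4, 9 → 3, 9 → 2, 8 → 7...

Each transition produces a photon with a unique energy (and thus wavelength). This count does not depend on Z.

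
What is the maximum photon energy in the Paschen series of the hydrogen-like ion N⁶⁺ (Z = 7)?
74.08 eV

The series limit corresponds to the transition from n = ∞ to n = 3.
This is the highest energy (shortest wavelength) transition in the Paschen series.

E_∞ = 0 eV
E_3 = -13.6057 × 7² / 3² = -74.08 eV

Energy at series limit:
ΔE = E_∞ - E_3 = 0 - (-74.08) = 74.08 eV

This energy equals the ionization energy from the n = 3 state of N⁶⁺.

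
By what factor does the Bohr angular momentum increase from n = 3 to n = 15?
5.0000

In the Bohr model, L_n = nℏ, so the ratio is purely the ratio of quantum numbers:

L_15/L_3 = 15ℏ / 3ℏ = 15/3 = 5.0000

The angular momentum scales linearly with n.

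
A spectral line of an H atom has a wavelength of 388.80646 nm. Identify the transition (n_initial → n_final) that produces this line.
n = 8 → n = 2

First, find the photon energy from the wavelength (hc = 1239.84 eV·nm):
E = hc/λ = 1239.84 eV·nm / 388.80646 nm = 3.1888359 eV

The energy levels of hydrogen satisfy E_n = -13.6057 / n² eV, so an emission n_i → n_f releases
ΔE = 13.6057 × (1/n_f² − 1/n_i²) eV.

Setting ΔE equal to the photon energy:
1/n_f² − 1/n_i² = 3.1888359 / 13.6057 = 0.23437500

Since 1/n_i² must be positive, we need 1/n_f² > 0.23437500, i.e. n_f ≤ 2. For each allowed n_f, solve n_i = (1/n_f² − 0.23437500)^(−1/2) and check whether it is a whole number:
  n_f = 1: 1/n_i² = 1.00000000 − 0.23437500 = 0.76562500 → n_i = 1.143  (not an integer) ✗
  n_f = 2: 1/n_i² = 0.25000000 − 0.23437500 = 0.01562500 → n_i = 8.000  → integer, n_i = 8 ✓

Only n_f = 2 gives an integer upper level, n_i = 8.

The transition is from n = 8 to n = 2 (emission).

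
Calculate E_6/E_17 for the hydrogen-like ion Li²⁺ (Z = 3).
8.03

Using E_n = -13.6057 Z² / n² eV with Z = 3:

E_6 = -13.6057 × 3² / 6² = -122.4513 / 36 = -3.40142500 eV
E_17 = -13.6057 × 3² / 17² = -122.4513 / 289 = -0.42370692 eV

The ratio is:
E_6/E_17 = (-3.40142500) / (-0.42370692)
E_6/E_17 = (-122.4513/36) / (-122.4513/289)
E_6/E_17 = 289/36
E_6/E_17 = 8.03
(Note: the Z² factors cancel in the ratio.)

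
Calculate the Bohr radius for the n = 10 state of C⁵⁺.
0.8820 nm (or 8.8196 Å)

The Bohr radius formula is:
r_n = n² a₀ / Z

where a₀ = 0.0529177 nm is the Bohr radius.

For C⁵⁺ (Z = 6) at n = 10:
r_10 = 10² × 0.0529177 nm / 6
r_10 = 100 × 0.0529177 nm / 6
r_10 = 5.29177 nm / 6
r_10 = 0.8820 nm

The electron orbits at approximately 0.8820 nm from the nucleus.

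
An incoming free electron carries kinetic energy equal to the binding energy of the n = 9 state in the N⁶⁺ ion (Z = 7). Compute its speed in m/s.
1.70e+06 m/s (or 0.568% of c)

The binding energy at n = 9 for N⁶⁺ is:
E_9 = -13.6057 × 7²/9² = -8.23061 eV
|E_9| = 8.23061 eV

Convert to Joules:
KE = 8.23061 eV × (1.602177 × 10⁻¹⁹ J/eV) = 1.3187e-18 J

Using KE = ½mv²:
v = √(2·KE/m_e)
v = √(2 × 1.3187e-18 J / 9.10938 × 10⁻³¹ kg)
v = 1.70e+06 m/s

This is approximately 0.568% the speed of light.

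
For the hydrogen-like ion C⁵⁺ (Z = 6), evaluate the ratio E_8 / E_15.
3.515625

Using E_n = -13.6057 Z² / n² eV with Z = 6:

E_8 = -13.6057 × 6² / 8² = -489.8052 / 64 = -7.653206250000 eV
E_15 = -13.6057 × 6² / 15² = -489.8052 / 225 = -2.176912000000 eV

The ratio is:
E_8/E_15 = (-7.653206250000) / (-2.176912000000)
E_8/E_15 = (-489.8052/64) / (-489.8052/225)
E_8/E_15 = 225/64
E_8/E_15 = 3.515625
(Note: the Z² factors cancel in the ratio.)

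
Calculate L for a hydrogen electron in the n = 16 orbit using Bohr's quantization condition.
1.69e-33 J·s (or 16ℏ)

In the Bohr model, angular momentum is quantized:
L = nℏ

where ℏ = h/(2π) = 1.0546e-34 J·s

For n = 16:
L = 16 × 1.0546e-34 J·s
L = 1.69e-33 J·s

This can also be written as L = 16ℏ.
The angular momentum is an integer multiple of the reduced Planck constant.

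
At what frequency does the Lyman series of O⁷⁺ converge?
2.106e+17 Hz

The series limit corresponds to the transition from n = ∞ to n = 1.
This is the highest energy (shortest wavelength) transition in the Lyman series.

E_∞ = 0 eV
E_1 = -13.6057 × 8² / 1² = -870.764800 eV

Energy at series limit:
ΔE = E_∞ - E_1 = 0 - (-870.764800) = 870.764800 eV
E = 870.764800 eV × (1.602177 × 10⁻¹⁹ J/eV) = 1.39512e-16 J
f = E/h = 1.39512e-16 J / (6.62607 × 10⁻³⁴ J·s) = 2.106e+17 Hz

This energy equals the ionization energy from the n = 1 state of O⁷⁺.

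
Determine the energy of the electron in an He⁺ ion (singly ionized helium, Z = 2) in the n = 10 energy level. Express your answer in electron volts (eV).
-0.544 eV

The energy levels of a hydrogen-like atom are given by:
E_n = -13.6057 Z² / n² eV  (with Z = 2 for He⁺)

For n = 10:
E_10 = -13.6057 × 2² / 10²
E_10 = -13.6057 × 4 / 100
E_10 = -0.544 eV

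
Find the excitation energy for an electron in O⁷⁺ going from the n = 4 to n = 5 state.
19.59 eV

The energy levels of a hydrogen-like atom are E_n = -13.6057 Z² eV / n².

Energy at n = 4: E_4 = -13.6057 × 8² / 4² = -54.42280 eV
Energy at n = 5: E_5 = -13.6057 × 8² / 5² = -34.83059 eV

The excitation energy is the difference:
ΔE = E_5 - E_4
ΔE = -34.83059 - (-54.42280)
ΔE = 19.59 eV

Since this is positive, energy must be absorbed (photon absorption).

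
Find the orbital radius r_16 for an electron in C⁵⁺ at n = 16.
2.2578 nm (or 22.5782 Å)

The Bohr radius formula is:
r_n = n² a₀ / Z

where a₀ = 0.0529177 nm is the Bohr radius.

For C⁵⁺ (Z = 6) at n = 16:
r_16 = 16² × 0.0529177 nm / 6
r_16 = 256 × 0.0529177 nm / 6
r_16 = 13.54693 nm / 6
r_16 = 2.2578 nm

The electron orbits at approximately 2.2578 nm from the nucleus.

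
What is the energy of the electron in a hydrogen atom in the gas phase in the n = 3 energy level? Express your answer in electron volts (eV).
-1.5117 eV

The energy levels of a hydrogen-like atom are given by:
E_n = -13.6057 eV / n²

For n = 3:
E_3 = -13.6057 eV / 3²
E_3 = -13.6057 eV / 9
E_3 = -1.5117 eV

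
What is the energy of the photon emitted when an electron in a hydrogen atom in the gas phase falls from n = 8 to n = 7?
0.065 eV

The energy levels are E_n = -13.6057 eV / n².

Energy at n = 8: E_8 = -13.6057 / 8² = -0.212589 eV
Energy at n = 7: E_7 = -13.6057 / 7² = -0.277667 eV

For emission (electron falling to lower state), the photon energy is:
E_photon = E_8 - E_7 = |-0.212589 - (-0.277667)|
E_photon = 0.065 eV

This energy is carried away by the emitted photon.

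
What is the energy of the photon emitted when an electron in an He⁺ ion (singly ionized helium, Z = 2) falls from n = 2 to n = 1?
40.8171 eV

The energy levels are E_n = -13.6057 Z² eV / n².

Energy at n = 2: E_2 = -13.6057 × 2² / 2² = -13.6057000 eV
Energy at n = 1: E_1 = -13.6057 × 2² / 1² = -54.4228000 eV

For emission (electron falling to lower state), the photon energy is:
E_photon = E_2 - E_1 = |-13.6057000 - (-54.4228000)|
E_photon = 40.8171 eV

This energy is carried away by the emitted photon.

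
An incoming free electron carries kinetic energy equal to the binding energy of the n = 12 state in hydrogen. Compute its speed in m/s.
1.823e+05 m/s (or 0.061% of c)

The binding energy at n = 12 for hydrogen is:
E_12 = -13.6057/12² = -0.09448403 eV
|E_12| = 0.09448403 eV

Convert to Joules:
KE = 0.09448403 eV × (1.602177 × 10⁻¹⁹ J/eV) = 1.51380e-20 J

Using KE = ½mv²:
v = √(2·KE/m_e)
v = √(2 × 1.51380e-20 J / 9.10938 × 10⁻³¹ kg)
v = 1.823e+05 m/s

This is approximately 0.061% the speed of light.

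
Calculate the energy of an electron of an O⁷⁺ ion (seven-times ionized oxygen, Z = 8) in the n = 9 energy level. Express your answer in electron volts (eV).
-10.750183 eV

The energy levels of a hydrogen-like atom are given by:
E_n = -13.6057 Z² / n² eV  (with Z = 8 for O⁷⁺)

For n = 9:
E_9 = -13.6057 × 8² / 9²
E_9 = -13.6057 × 64 / 81
E_9 = -10.750183 eV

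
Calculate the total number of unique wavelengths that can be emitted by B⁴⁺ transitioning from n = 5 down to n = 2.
6

The electron can occupy levels n = 2, 3, ..., 5 during de-excitation — that is m = 5 - 2 + 1 = 4 distinct levels.

The number of distinct spectral lines equals the number of ways to choose 2 of these m levels (each pair gives one possible emission transition):

Number of lines = m(m-1)/2 = 4×3/2 = 6

These correspond to all possible transitions between the 4 levels:
5 → 4, 5 → 3, 5 → 2, 4 → 3, 4 → 2, 3 → 2

Each transition produces a photon with a unique energy (and thus wavelength). This count does not depend on Z.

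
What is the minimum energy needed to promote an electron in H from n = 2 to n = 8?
3.189 eV

The energy levels of a hydrogen-like atom are E_n = -13.6057 eV / n².

Energy at n = 2: E_2 = -13.6057 / 2² = -3.401425 eV
Energy at n = 8: E_8 = -13.6057 / 8² = -0.212589 eV

The excitation energy is the difference:
ΔE = E_8 - E_2
ΔE = -0.212589 - (-3.401425)
ΔE = 3.189 eV

Since this is positive, energy must be absorbed (photon absorption).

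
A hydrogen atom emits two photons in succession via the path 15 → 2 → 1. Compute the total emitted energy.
13.545230 eV

The energy levels of hydrogen are E_n = -13.6057 / n² eV.

First transition (15 → 2):
ΔE₁ = |E_2 - E_15|
ΔE₁ = |-3.401425000000 - (-0.060469777778)| = 3.340955222 eV

Second transition (2 → 1):
ΔE₂ = |E_1 - E_2|
ΔE₂ = |-13.605700000000 - (-3.401425000000)| = 10.204275000 eV

Total energy released:
E_total = ΔE₁ + ΔE₂ = 3.340955222 + 10.204275000 = 13.545230 eV

Note: This equals the direct transition 15 → 1: 13.545230 eV ✓
Energy is conserved regardless of the path taken.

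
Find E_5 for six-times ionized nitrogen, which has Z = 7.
-26.6672 eV

For hydrogen-like ions, the energy levels scale with Z²:
E_n = -13.6057 Z² / n² eV

For N⁶⁺ (Z = 7) at n = 5:
E_5 = -13.6057 × 7² / 5²
E_5 = -13.6057 × 49 / 25
E_5 = -666.6793 / 25
E_5 = -26.6672 eV

The energy is 49 times more negative than hydrogen at the same n due to the stronger nuclear charge.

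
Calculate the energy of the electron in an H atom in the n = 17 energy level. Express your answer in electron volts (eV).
-0.047 eV

The energy levels of a hydrogen-like atom are given by:
E_n = -13.6057 eV / n²

For n = 17:
E_17 = -13.6057 eV / 17²
E_17 = -13.6057 eV / 289
E_17 = -0.047 eV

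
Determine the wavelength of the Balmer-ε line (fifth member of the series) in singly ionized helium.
99.226648 nm

The lines of a series are numbered from the longest wavelength (smallest ΔE) outward; the fifth line is the transition from n = n_f + 5 to n_f.
The Balmer series has all transitions ending at n_f = 2.

For He⁺ (Z = 2), the fifth line (ε-line) is the jump from n = 7 to n = 2:
E_7 = -13.6057 × 2² / 7² = -1.11066939 eV
E_2 = -13.6057 × 2² / 2² = -13.60570000 eV
ΔE = E_7 - E_2 = 12.49503061 eV

λ = hc/E = 1239.84 eV·nm / 12.49503061 eV
λ = 99.226648 nm

This is the ε-line of the Balmer series in He⁺.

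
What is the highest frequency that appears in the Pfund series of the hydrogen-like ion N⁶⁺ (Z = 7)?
6.448e+15 Hz

The series limit corresponds to the transition from n = ∞ to n = 5.
This is the highest energy (shortest wavelength) transition in the Pfund series.

E_∞ = 0 eV
E_5 = -13.6057 × 7² / 5² = -26.667172 eV

Energy at series limit:
ΔE = E_∞ - E_5 = 0 - (-26.667172) = 26.667172 eV
E = 26.667172 eV × (1.602177 × 10⁻¹⁹ J/eV) = 4.27255e-18 J
f = E/h = 4.27255e-18 J / (6.62607 × 10⁻³⁴ J·s) = 6.448e+15 Hz

This energy equals the ionization energy from the n = 5 state of N⁶⁺.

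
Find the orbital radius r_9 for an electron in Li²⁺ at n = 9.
1.4288 nm (or 14.2878 Å)

The Bohr radius formula is:
r_n = n² a₀ / Z

where a₀ = 0.0529177 nm is the Bohr radius.

For Li²⁺ (Z = 3) at n = 9:
r_9 = 9² × 0.0529177 nm / 3
r_9 = 81 × 0.0529177 nm / 3
r_9 = 4.28633 nm / 3
r_9 = 1.4288 nm

The electron orbits at approximately 1.4288 nm from the nucleus.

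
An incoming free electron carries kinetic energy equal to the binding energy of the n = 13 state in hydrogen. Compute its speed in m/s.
1.68e+05 m/s (or 0.0561% of c)

The binding energy at n = 13 for hydrogen is:
E_13 = -13.6057/13² = -0.0805071 eV
|E_13| = 0.0805071 eV

Convert to Joules:
KE = 0.0805071 eV × (1.602177 × 10⁻¹⁹ J/eV) = 1.2899e-20 J

Using KE = ½mv²:
v = √(2·KE/m_e)
v = √(2 × 1.2899e-20 J / 9.10938 × 10⁻³¹ kg)
v = 1.68e+05 m/s

This is approximately 0.0561% the speed of light.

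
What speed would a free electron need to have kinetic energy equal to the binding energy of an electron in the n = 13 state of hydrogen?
1.683e+05 m/s (or 0.06% of c)

The binding energy at n = 13 for hydrogen is:
E_13 = -13.6057/13² = -0.08050710 eV
|E_13| = 0.08050710 eV

Convert to Joules:
KE = 0.08050710 eV × (1.602177 × 10⁻¹⁹ J/eV) = 1.28987e-20 J

Using KE = ½mv²:
v = √(2·KE/m_e)
v = √(2 × 1.28987e-20 J / 9.10938 × 10⁻³¹ kg)
v = 1.683e+05 m/s

This is approximately 0.06% the speed of light.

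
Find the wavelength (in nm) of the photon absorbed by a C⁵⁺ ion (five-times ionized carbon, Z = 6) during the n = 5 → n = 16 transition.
70.13 nm

First, find the transition energy using E_n = -13.6057 Z² / n² eV:
E_5 = -13.6057 × 6² / 5² = -19.5922 eV
E_16 = -13.6057 × 6² / 16² = -1.9133 eV

Photon energy: |ΔE| = |E_16 - E_5| = 17.6789 eV

Convert to wavelength using E = hc/λ with hc = 1239.84 eV·nm:
λ = hc/E = 1239.84 eV·nm / 17.6789 eV
λ = 70.13 nm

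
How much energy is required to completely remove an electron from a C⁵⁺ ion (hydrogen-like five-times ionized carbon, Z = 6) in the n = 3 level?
54.423 eV

The ionization energy is the energy needed to remove the electron completely (n → ∞).

For a hydrogen-like ion with Z = 6, E_n = -13.6057 Z² / n² eV.

At n = 3: E_3 = -13.6057 × 6² / 3² = -54.422800 eV
At n = ∞: E_∞ = 0 eV

Ionization energy = E_∞ - E_3 = 0 - (-54.422800) = 54.422800 eV
Ionization energy ≈ 54.423 eV

This is also called the binding energy of the electron in state n = 3.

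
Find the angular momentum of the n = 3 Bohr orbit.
3.16372e-34 J·s (or 3ℏ)

In the Bohr model, angular momentum is quantized:
L = nℏ

where ℏ = h/(2π) = 1.0545718e-34 J·s

For n = 3:
L = 3 × 1.0545718e-34 J·s
L = 3.16372e-34 J·s

This can also be written as L = 3ℏ.
The angular momentum is an integer multiple of the reduced Planck constant.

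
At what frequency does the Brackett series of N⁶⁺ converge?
1.01e+16 Hz

The series limit corresponds to the transition from n = ∞ to n = 4.
This is the highest energy (shortest wavelength) transition in the Brackett series.

E_∞ = 0 eV
E_4 = -13.6057 × 7² / 4² = -41.66745625 eV

Energy at series limit:
ΔE = E_∞ - E_4 = 0 - (-41.66745625) = 41.66745625 eV
E = 41.66745625 eV × (1.602177 × 10⁻¹⁹ J/eV) = 6.6759e-18 J
f = E/h = 6.6759e-18 J / (6.62607 × 10⁻³⁴ J·s) = 1.01e+16 Hz

This energy equals the ionization energy from the n = 4 state of N⁶⁺.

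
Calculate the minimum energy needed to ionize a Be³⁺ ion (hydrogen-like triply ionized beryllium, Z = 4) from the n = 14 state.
1.110669 eV

The ionization energy is the energy needed to remove the electron completely (n → ∞).

For a hydrogen-like ion with Z = 4, E_n = -13.6057 Z² / n² eV.

At n = 14: E_14 = -13.6057 × 4² / 14² = -1.110669388 eV
At n = ∞: E_∞ = 0 eV

Ionization energy = E_∞ - E_14 = 0 - (-1.110669388) = 1.110669388 eV
Ionization energy ≈ 1.110669 eV

This is also called the binding energy of the electron in state n = 14.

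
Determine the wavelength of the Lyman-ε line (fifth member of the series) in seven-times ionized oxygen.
1.465 nm

The lines of a series are numbered from the longest wavelength (smallest ΔE) outward; the fifth line is the transition from n = n_f + 5 to n_f.
The Lyman series has all transitions ending at n_f = 1.

For O⁷⁺ (Z = 8), the fifth line (ε-line) is the jump from n = 6 to n = 1:
E_6 = -13.6057 × 8² / 6² = -24.18791 eV
E_1 = -13.6057 × 8² / 1² = -870.76480 eV
ΔE = E_6 - E_1 = 846.57689 eV

λ = hc/E = 1239.84 eV·nm / 846.57689 eV
λ = 1.465 nm

This is the ε-line of the Lyman series in O⁷⁺.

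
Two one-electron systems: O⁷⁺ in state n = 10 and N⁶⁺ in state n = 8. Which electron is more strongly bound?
N⁶⁺ at n = 8 (E = -10.4169 eV)

Using E_n = -13.6057 Z² / n² eV:

O⁷⁺ (Z = 8) at n = 10:
E = -13.6057 × 8² / 10² = -13.6057 × 64 / 100 = -8.7076480 eV

N⁶⁺ (Z = 7) at n = 8:
E = -13.6057 × 7² / 8² = -13.6057 × 49 / 64 = -10.4168641 eV

Since -10.4168641 eV < -8.7076480 eV,
N⁶⁺ at n = 8 is more tightly bound (requires more energy to ionize).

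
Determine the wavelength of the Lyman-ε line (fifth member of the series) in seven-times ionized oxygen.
1.464533 nm

The lines of a series are numbered from the longest wavelength (smallest ΔE) outward; the fifth line is the transition from n = n_f + 5 to n_f.
The Lyman series has all transitions ending at n_f = 1.

For O⁷⁺ (Z = 8), the fifth line (ε-line) is the jump from n = 6 to n = 1:
E_6 = -13.6057 × 8² / 6² = -24.18791111 eV
E_1 = -13.6057 × 8² / 1² = -870.76480000 eV
ΔE = E_6 - E_1 = 846.57688889 eV

λ = hc/E = 1239.84 eV·nm / 846.57688889 eV
λ = 1.464533 nm

This is the ε-line of the Lyman series in O⁷⁺.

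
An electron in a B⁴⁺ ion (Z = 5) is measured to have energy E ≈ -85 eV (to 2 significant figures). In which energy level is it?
n = 2

The exact energy levels follow E_n = -13.6057 Z² / n² eV with Z = 5.

The measured value (-85 eV) is reported to only 2 significant figures, so we must test candidate n values and see which one matches to that precision.

Candidate energies:
  n = 1:  E = -13.6057 × 5² / 1² = -340.14250 eV
  n = 2:  E = -13.6057 × 5² / 2² = -85.03563 eV  ← matches
  n = 3:  E = -13.6057 × 5² / 3² = -37.79361 eV
  n = 4:  E = -13.6057 × 5² / 4² = -21.25891 eV

Checking against the measurement of -85 eV (2 sig figs), only n = 2 agrees:
E_2 = -85.03563 eV, which rounds to -85 eV ✓

Therefore n = 2.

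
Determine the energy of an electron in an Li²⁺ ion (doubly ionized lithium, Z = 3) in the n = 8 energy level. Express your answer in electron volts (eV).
-1.913 eV

The energy levels of a hydrogen-like atom are given by:
E_n = -13.6057 Z² / n² eV  (with Z = 3 for Li²⁺)

For n = 8:
E_8 = -13.6057 × 3² / 8²
E_8 = -13.6057 × 9 / 64
E_8 = -1.913 eV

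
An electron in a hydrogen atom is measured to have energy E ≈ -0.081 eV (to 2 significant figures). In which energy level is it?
n = 13

The exact energy levels follow E_n = -13.6057 eV / n².

The measured value (-0.081 eV) is reported to only 2 significant figures, so we must test candidate n values and see which one matches to that precision.

Candidate energies:
  n = 11:  E = -13.6057/11² = -0.11244 eV
  n = 12:  E = -13.6057/12² = -0.09448 eV
  n = 13:  E = -13.6057/13² = -0.08051 eV  ← matches
  n = 14:  E = -13.6057/14² = -0.06942 eV
  n = 15:  E = -13.6057/15² = -0.06047 eV

Checking against the measurement of -0.081 eV (2 sig figs), only n = 13 agrees:
E_13 = -0.08051 eV, which rounds to -0.081 eV ✓

Therefore n = 13.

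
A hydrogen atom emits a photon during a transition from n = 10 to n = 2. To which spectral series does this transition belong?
Balmer series

The spectral series in hydrogen are named based on the final (lower) energy level:
- Lyman series: n_final = 1 (ultraviolet)
- Balmer series: n_final = 2 (visible/near-UV)
- Paschen series: n_final = 3 (infrared)
- Brackett series: n_final = 4 (infrared)
- Pfund series: n_final = 5 (far infrared)

Since this transition ends at n = 2, it belongs to the Balmer series.

For reference, this 10 → 2 line has photon energy
ΔE = 13.6057 eV × (1/2² - 1/10²) = 3.2653680000 eV,
corresponding to wavelength λ = hc/ΔE = 1239.84 eV·nm / 3.2653680000 eV = 379.693805 nm in the visible/near-UV region.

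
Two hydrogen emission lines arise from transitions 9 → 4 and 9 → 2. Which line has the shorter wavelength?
9 → 2

Calculate the energy for each transition:

Transition 9 → 4:
ΔE₁ = |E_4 - E_9| = |-13.6057/4² - (-13.6057/9²)|
ΔE₁ = |-0.8503562500 - (-0.1679716049)| = 0.6823846 eV

Transition 9 → 2:
ΔE₂ = |E_2 - E_9| = |-13.6057/2² - (-13.6057/9²)|
ΔE₂ = |-3.4014250000 - (-0.1679716049)| = 3.2334534 eV

Since 3.2334534 eV > 0.6823846 eV, the transition 9 → 2 emits the more energetic photon.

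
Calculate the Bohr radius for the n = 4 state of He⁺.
0.42334 nm (or 4.23342 Å)

The Bohr radius formula is:
r_n = n² a₀ / Z

where a₀ = 0.05291772 nm is the Bohr radius.

For He⁺ (Z = 2) at n = 4:
r_4 = 4² × 0.05291772 nm / 2
r_4 = 16 × 0.05291772 nm / 2
r_4 = 0.846684 nm / 2
r_4 = 0.42334 nm

The electron orbits at approximately 0.42334 nm from the nucleus.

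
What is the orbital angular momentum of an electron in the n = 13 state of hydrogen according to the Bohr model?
1.37094e-33 J·s (or 13ℏ)

In the Bohr model, angular momentum is quantized:
L = nℏ

where ℏ = h/(2π) = 1.0545718e-34 J·s

For n = 13:
L = 13 × 1.0545718e-34 J·s
L = 1.37094e-33 J·s

This can also be written as L = 13ℏ.
The angular momentum is an integer multiple of the reduced Planck constant.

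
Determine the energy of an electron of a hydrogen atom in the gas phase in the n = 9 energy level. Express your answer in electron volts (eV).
-0.17 eV

The energy levels of a hydrogen-like atom are given by:
E_n = -13.6057 eV / n²

For n = 9:
E_9 = -13.6057 eV / 9²
E_9 = -13.6057 eV / 81
E_9 = -0.17 eV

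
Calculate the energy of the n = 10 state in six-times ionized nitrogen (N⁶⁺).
-6.66679 eV

For hydrogen-like ions, the energy levels scale with Z²:
E_n = -13.6057 Z² / n² eV

For N⁶⁺ (Z = 7) at n = 10:
E_10 = -13.6057 × 7² / 10²
E_10 = -13.6057 × 49 / 100
E_10 = -666.6793 / 100
E_10 = -6.66679 eV

The energy is 49 times more negative than hydrogen at the same n due to the stronger nuclear charge.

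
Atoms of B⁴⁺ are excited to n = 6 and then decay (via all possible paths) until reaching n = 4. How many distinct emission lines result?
3

The electron can occupy levels n = 4, 5, ..., 6 during de-excitation — that is m = 6 - 4 + 1 = 3 distinct levels.

The number of distinct spectral lines equals the number of ways to choose 2 of these m levels (each pair gives one possible emission transition):

Number of lines = m(m-1)/2 = 3×2/2 = 3

These correspond to all possible transitions between the 3 levels:
6 → 5, 6 → 4, 5 → 4

Each transition produces a photon with a unique energy (and thus wavelength). This count does not depend on Z.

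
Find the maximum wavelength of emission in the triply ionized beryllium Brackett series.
253.12920 nm

The longest wavelength corresponds to the smallest energy transition in the series.
The Brackett series has all transitions ending at n_f = 4.

For Be³⁺ (Z = 4), the first line (α-line) is the jump from n = 5 to n = 4:
E_5 = -13.6057 × 4² / 5² = -8.707648000 eV
E_4 = -13.6057 × 4² / 4² = -13.605700000 eV
ΔE = E_5 - E_4 = 4.898052000 eV

λ = hc/E = 1239.84 eV·nm / 4.898052000 eV
λ = 253.12920 nm

This is the α-line of the Brackett series in Be³⁺.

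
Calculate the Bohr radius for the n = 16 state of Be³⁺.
3.3867 nm (or 33.8673 Å)

The Bohr radius formula is:
r_n = n² a₀ / Z

where a₀ = 0.0529177 nm is the Bohr radius.

For Be³⁺ (Z = 4) at n = 16:
r_16 = 16² × 0.0529177 nm / 4
r_16 = 256 × 0.0529177 nm / 4
r_16 = 13.54693 nm / 4
r_16 = 3.3867 nm

The electron orbits at approximately 3.3867 nm from the nucleus.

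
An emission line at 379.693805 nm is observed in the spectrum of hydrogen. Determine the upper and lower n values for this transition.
n = 10 → n = 2

First, find the photon energy from the wavelength (hc = 1239.84 eV·nm):
E = hc/λ = 1239.84 eV·nm / 379.693805 nm = 3.2653680 eV

The energy levels of hydrogen satisfy E_n = -13.6057 / n² eV, so an emission n_i → n_f releases
ΔE = 13.6057 × (1/n_f² − 1/n_i²) eV.

Setting ΔE equal to the photon energy:
1/n_f² − 1/n_i² = 3.2653680 / 13.6057 = 0.24000000

Since 1/n_i² must be positive, we need 1/n_f² > 0.24000000, i.e. n_f ≤ 2. For each allowed n_f, solve n_i = (1/n_f² − 0.24000000)^(−1/2) and check whether it is a whole number:
  n_f = 1: 1/n_i² = 1.00000000 − 0.24000000 = 0.76000000 → n_i = 1.147  (not an integer) ✗
  n_f = 2: 1/n_i² = 0.25000000 − 0.24000000 = 0.01000000 → n_i = 10.000  → integer, n_i = 10 ✓

Only n_f = 2 gives an integer upper level, n_i = 10.

The transition is from n = 10 to n = 2 (emission).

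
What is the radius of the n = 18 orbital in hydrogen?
17.1453 nm (or 171.4533 Å)

The Bohr radius formula is:
r_n = n² a₀ / Z

where a₀ = 0.0529177 nm is the Bohr radius.

For H (Z = 1) at n = 18:
r_18 = 18² × 0.0529177 nm / 1
r_18 = 324 × 0.0529177 nm / 1
r_18 = 17.14533 nm / 1
r_18 = 17.1453 nm

The electron orbits at approximately 17.1453 nm from the nucleus.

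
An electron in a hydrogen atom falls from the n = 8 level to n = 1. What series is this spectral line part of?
Lyman series

The spectral series in hydrogen are named based on the final (lower) energy level:
- Lyman series: n_final = 1 (ultraviolet)
- Balmer series: n_final = 2 (visible/near-UV)
- Paschen series: n_final = 3 (infrared)
- Brackett series: n_final = 4 (infrared)
- Pfund series: n_final = 5 (far infrared)

Since this transition ends at n = 1, it belongs to the Lyman series.

For reference, this 8 → 1 line has photon energy
ΔE = 13.6057 eV × (1/1² - 1/8²) = 13.3931109 eV,
corresponding to wavelength λ = hc/ΔE = 1239.84 eV·nm / 13.3931109 eV = 92.57297 nm in the ultraviolet region.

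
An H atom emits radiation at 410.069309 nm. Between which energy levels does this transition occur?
n = 6 → n = 2

First, find the photon energy from the wavelength (hc = 1239.84 eV·nm):
E = hc/λ = 1239.84 eV·nm / 410.069309 nm = 3.0234889 eV

The energy levels of hydrogen satisfy E_n = -13.6057 / n² eV, so an emission n_i → n_f releases
ΔE = 13.6057 × (1/n_f² − 1/n_i²) eV.

Setting ΔE equal to the photon energy:
1/n_f² − 1/n_i² = 3.0234889 / 13.6057 = 0.22222222

Since 1/n_i² must be positive, we need 1/n_f² > 0.22222222, i.e. n_f ≤ 2. For each allowed n_f, solve n_i = (1/n_f² − 0.22222222)^(−1/2) and check whether it is a whole number:
  n_f = 1: 1/n_i² = 1.00000000 − 0.22222222 = 0.77777778 → n_i = 1.134  (not an integer) ✗
  n_f = 2: 1/n_i² = 0.25000000 − 0.22222222 = 0.02777778 → n_i = 6.000  → integer, n_i = 6 ✓

Only n_f = 2 gives an integer upper level, n_i = 6.

The transition is from n = 6 to n = 2 (emission).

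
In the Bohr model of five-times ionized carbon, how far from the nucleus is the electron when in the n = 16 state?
2.2578 nm (or 22.5782 Å)

The Bohr radius formula is:
r_n = n² a₀ / Z

where a₀ = 0.0529177 nm is the Bohr radius.

For C⁵⁺ (Z = 6) at n = 16:
r_16 = 16² × 0.0529177 nm / 6
r_16 = 256 × 0.0529177 nm / 6
r_16 = 13.54693 nm / 6
r_16 = 2.2578 nm

The electron orbits at approximately 2.2578 nm from the nucleus.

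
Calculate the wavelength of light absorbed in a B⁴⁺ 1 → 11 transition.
3.6754 nm

First, find the transition energy using E_n = -13.6057 Z² / n² eV:
E_1 = -13.6057 × 5² / 1² = -340.142500 eV
E_11 = -13.6057 × 5² / 11² = -2.811095 eV

Photon energy: |ΔE| = |E_11 - E_1| = 337.331405 eV

Convert to wavelength using E = hc/λ with hc = 1239.84 eV·nm:
λ = hc/E = 1239.84 eV·nm / 337.331405 eV
λ = 3.6754 nm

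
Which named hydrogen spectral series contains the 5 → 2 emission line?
Balmer series

The spectral series in hydrogen are named based on the final (lower) energy level:
- Lyman series: n_final = 1 (ultraviolet)
- Balmer series: n_final = 2 (visible/near-UV)
- Paschen series: n_final = 3 (infrared)
- Brackett series: n_final = 4 (infrared)
- Pfund series: n_final = 5 (far infrared)

Since this transition ends at n = 2, it belongs to the Balmer series.

For reference, this 5 → 2 line has photon energy
ΔE = 13.6057 eV × (1/2² - 1/5²) = 2.857197 eV,
corresponding to wavelength λ = hc/ΔE = 1239.84 eV·nm / 2.857197 eV = 433.94 nm in the visible/near-UV region.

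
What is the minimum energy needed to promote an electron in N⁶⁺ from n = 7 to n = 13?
9.66085 eV

The energy levels of a hydrogen-like atom are E_n = -13.6057 Z² eV / n².

Energy at n = 7: E_7 = -13.6057 × 7² / 7² = -13.60570000 eV
Energy at n = 13: E_13 = -13.6057 × 7² / 13² = -3.94484793 eV

The excitation energy is the difference:
ΔE = E_13 - E_7
ΔE = -3.94484793 - (-13.60570000)
ΔE = 9.66085 eV

Since this is positive, energy must be absorbed (photon absorption).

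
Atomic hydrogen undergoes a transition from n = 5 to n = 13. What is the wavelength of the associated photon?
2673.68 nm

First, find the transition energy using E_n = -13.6057 / n² eV:
E_5 = -13.6057 / 5² = -0.54422800 eV
E_13 = -13.6057 / 13² = -0.08050710 eV

Photon energy: |ΔE| = |E_13 - E_5| = 0.46372090 eV

Convert to wavelength using E = hc/λ with hc = 1239.84 eV·nm:
λ = hc/E = 1239.84 eV·nm / 0.46372090 eV
λ = 2673.68 nm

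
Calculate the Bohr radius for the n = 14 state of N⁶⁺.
1.481696 nm (or 14.816962 Å)

The Bohr radius formula is:
r_n = n² a₀ / Z

where a₀ = 0.052917721 nm is the Bohr radius.

For N⁶⁺ (Z = 7) at n = 14:
r_14 = 14² × 0.052917721 nm / 7
r_14 = 196 × 0.052917721 nm / 7
r_14 = 10.3718733 nm / 7
r_14 = 1.481696 nm

The electron orbits at approximately 1.481696 nm from the nucleus.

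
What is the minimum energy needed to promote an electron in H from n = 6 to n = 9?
0.2100 eV

The energy levels of a hydrogen-like atom are E_n = -13.6057 eV / n².

Energy at n = 6: E_6 = -13.6057 / 6² = -0.3779361 eV
Energy at n = 9: E_9 = -13.6057 / 9² = -0.1679716 eV

The excitation energy is the difference:
ΔE = E_9 - E_6
ΔE = -0.1679716 - (-0.3779361)
ΔE = 0.2100 eV

Since this is positive, energy must be absorbed (photon absorption).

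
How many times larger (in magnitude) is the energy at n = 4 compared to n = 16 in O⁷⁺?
16.0000

Using E_n = -13.6057 Z² / n² eV with Z = 8:

E_4 = -13.6057 × 8² / 4² = -870.7648 / 16 = -54.4228000000 eV
E_16 = -13.6057 × 8² / 16² = -870.7648 / 256 = -3.4014250000 eV

The ratio is:
E_4/E_16 = (-54.4228000000) / (-3.4014250000)
E_4/E_16 = (-870.7648/16) / (-870.7648/256)
E_4/E_16 = 256/16
E_4/E_16 = 16.0000
(Note: the Z² factors cancel in the ratio.)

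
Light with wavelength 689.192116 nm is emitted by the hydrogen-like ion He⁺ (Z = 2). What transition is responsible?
n = 12 → n = 5

First, find the photon energy from the wavelength (hc = 1239.84 eV·nm):
E = hc/λ = 1239.84 eV·nm / 689.192116 nm = 1.7989759 eV

The energy levels of He⁺ satisfy E_n = -13.6057 × 2² / n² eV, so an emission n_i → n_f releases
ΔE = 13.6057 × 2² × (1/n_f² − 1/n_i²) eV.

Setting ΔE equal to the photon energy:
1/n_f² − 1/n_i² = 1.7989759 / (13.6057 × 2²) = 0.033055556

Since 1/n_i² must be positive, we need 1/n_f² > 0.033055556, i.e. n_f ≤ 5. For each allowed n_f, solve n_i = (1/n_f² − 0.033055556)^(−1/2) and check whether it is a whole number:
  n_f = 1: 1/n_i² = 1.000000000 − 0.033055556 = 0.966944444 → n_i = 1.017  (not an integer) ✗
  n_f = 2: 1/n_i² = 0.250000000 − 0.033055556 = 0.216944444 → n_i = 2.147  (not an integer) ✗
  n_f = 3: 1/n_i² = 0.111111111 − 0.033055556 = 0.078055555 → n_i = 3.579  (not an integer) ✗
  n_f = 4: 1/n_i² = 0.062500000 − 0.033055556 = 0.029444444 → n_i = 5.828  (not an integer) ✗
  n_f = 5: 1/n_i² = 0.040000000 − 0.033055556 = 0.006944444 → n_i = 12.000  → integer, n_i = 12 ✓

Only n_f = 5 gives an integer upper level, n_i = 12.

The transition is from n = 12 to n = 5 (emission).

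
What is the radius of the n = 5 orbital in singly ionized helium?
0.661472 nm (or 6.614715 Å)

The Bohr radius formula is:
r_n = n² a₀ / Z

where a₀ = 0.052917721 nm is the Bohr radius.

For He⁺ (Z = 2) at n = 5:
r_5 = 5² × 0.052917721 nm / 2
r_5 = 25 × 0.052917721 nm / 2
r_5 = 1.3229430 nm / 2
r_5 = 0.661472 nm

The electron orbits at approximately 0.661472 nm from the nucleus.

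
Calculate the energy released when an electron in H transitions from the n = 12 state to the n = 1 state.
13.511 eV

The energy levels are E_n = -13.6057 eV / n².

Energy at n = 12: E_12 = -13.6057 / 12² = -0.094484 eV
Energy at n = 1: E_1 = -13.6057 / 1² = -13.605700 eV

For emission (electron falling to lower state), the photon energy is:
E_photon = E_12 - E_1 = |-0.094484 - (-13.605700)|
E_photon = 13.511 eV

This energy is carried away by the emitted photon.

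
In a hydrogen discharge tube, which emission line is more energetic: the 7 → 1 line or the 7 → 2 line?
7 → 1

Calculate the energy for each transition:

Transition 7 → 1:
ΔE₁ = |E_1 - E_7| = |-13.6057/1² - (-13.6057/7²)|
ΔE₁ = |-13.605700000000 - (-0.277667346939)| = 13.328032653 eV

Transition 7 → 2:
ΔE₂ = |E_2 - E_7| = |-13.6057/2² - (-13.6057/7²)|
ΔE₂ = |-3.401425000000 - (-0.277667346939)| = 3.123757653 eV

Since 13.328032653 eV > 3.123757653 eV, the transition 7 → 1 emits the more energetic photon.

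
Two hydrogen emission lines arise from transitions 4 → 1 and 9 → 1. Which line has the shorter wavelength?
9 → 1

Calculate the energy for each transition:

Transition 4 → 1:
ΔE₁ = |E_1 - E_4| = |-13.6057/1² - (-13.6057/4²)|
ΔE₁ = |-13.605700000 - (-0.850356250)| = 12.755344 eV

Transition 9 → 1:
ΔE₂ = |E_1 - E_9| = |-13.6057/1² - (-13.6057/9²)|
ΔE₂ = |-13.605700000 - (-0.167971605)| = 13.437728 eV

Since 13.437728 eV > 12.755344 eV, the transition 9 → 1 emits the more energetic photon.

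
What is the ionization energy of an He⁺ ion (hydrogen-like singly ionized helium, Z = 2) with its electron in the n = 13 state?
0.322 eV

The ionization energy is the energy needed to remove the electron completely (n → ∞).

For a hydrogen-like ion with Z = 2, E_n = -13.6057 Z² / n² eV.

At n = 13: E_13 = -13.6057 × 2² / 13² = -0.322028 eV
At n = ∞: E_∞ = 0 eV

Ionization energy = E_∞ - E_13 = 0 - (-0.322028) = 0.322028 eV
Ionization energy ≈ 0.322 eV

This is also called the binding energy of the electron in state n = 13.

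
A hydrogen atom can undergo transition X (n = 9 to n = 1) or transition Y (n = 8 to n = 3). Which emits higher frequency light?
9 → 1

Calculate the energy for each transition:

Transition 9 → 1:
ΔE₁ = |E_1 - E_9| = |-13.6057/1² - (-13.6057/9²)|
ΔE₁ = |-13.605700000000 - (-0.167971604938)| = 13.437728395 eV

Transition 8 → 3:
ΔE₂ = |E_3 - E_8| = |-13.6057/3² - (-13.6057/8²)|
ΔE₂ = |-1.511744444444 - (-0.212589062500)| = 1.299155382 eV

Since 13.437728395 eV > 1.299155382 eV, the transition 9 → 1 emits the more energetic photon.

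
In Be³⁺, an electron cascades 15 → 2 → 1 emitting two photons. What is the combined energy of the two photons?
216.72368 eV

The energy levels of Be³⁺ are E_n = -13.6057 × 4² / n² eV.

First transition (15 → 2):
ΔE₁ = |E_2 - E_15|
ΔE₁ = |-54.42280000000 - (-0.96751644444)| = 53.45528356 eV

Second transition (2 → 1):
ΔE₂ = |E_1 - E_2|
ΔE₂ = |-217.69120000000 - (-54.42280000000)| = 163.26840000 eV

Total energy released:
E_total = ΔE₁ + ΔE₂ = 53.45528356 + 163.26840000 = 216.72368 eV

Note: This equals the direct transition 15 → 1: 216.72368 eV ✓
Energy is conserved regardless of the path taken.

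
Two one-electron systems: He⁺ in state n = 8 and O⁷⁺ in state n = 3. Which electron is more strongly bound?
O⁷⁺ at n = 3 (E = -96.75164 eV)

Using E_n = -13.6057 Z² / n² eV:

He⁺ (Z = 2) at n = 8:
E = -13.6057 × 2² / 8² = -13.6057 × 4 / 64 = -0.85035625 eV

O⁷⁺ (Z = 8) at n = 3:
E = -13.6057 × 8² / 3² = -13.6057 × 64 / 9 = -96.75164444 eV

Since -96.75164444 eV < -0.85035625 eV,
O⁷⁺ at n = 3 is more tightly bound (requires more energy to ionize).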